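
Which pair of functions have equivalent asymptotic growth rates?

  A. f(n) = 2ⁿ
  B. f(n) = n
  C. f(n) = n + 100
B and C

Examining each function:
  A. 2ⁿ is O(2ⁿ)
  B. n is O(n)
  C. n + 100 is O(n)

Functions B and C both have the same complexity class.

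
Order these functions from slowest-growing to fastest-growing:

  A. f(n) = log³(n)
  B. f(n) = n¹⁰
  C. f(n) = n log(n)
A < C < B

Comparing growth rates:
A = log³(n) is O(log³ n)
C = n log(n) is O(n log n)
B = n¹⁰ is O(n¹⁰)

Therefore, the order from slowest to fastest is: A < C < B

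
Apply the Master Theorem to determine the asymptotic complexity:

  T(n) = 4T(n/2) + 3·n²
Θ(n² log n)

Master Theorem: a = 4, b = 2, f(n) = 3·n².
Compute the critical exponent d = log₂(4) = 2.
Compare f(n) = Θ(n²) against n^d:
  k = 2 = d, so f(n) = Θ(n^d) — Case 2.
  Work is balanced across levels: T(n) = Θ(n^d log n) = Θ(n² log n).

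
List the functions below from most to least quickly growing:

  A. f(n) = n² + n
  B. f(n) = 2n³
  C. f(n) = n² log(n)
B > C > A

Comparing growth rates:
B = 2n³ is O(n³)
C = n² log(n) is O(n² log n)
A = n² + n is O(n²)

Therefore, the order from fastest to slowest is: B > C > A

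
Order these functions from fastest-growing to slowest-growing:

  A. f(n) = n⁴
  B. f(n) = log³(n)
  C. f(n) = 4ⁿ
C > A > B

Comparing growth rates:
C = 4ⁿ is O(4ⁿ)
A = n⁴ is O(n⁴)
B = log³(n) is O(log³ n)

Therefore, the order from fastest to slowest is: C > A > B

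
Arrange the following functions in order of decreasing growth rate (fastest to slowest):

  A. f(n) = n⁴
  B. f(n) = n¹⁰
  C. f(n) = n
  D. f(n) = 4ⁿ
D > B > A > C

Comparing growth rates:
D = 4ⁿ is O(4ⁿ)
B = n¹⁰ is O(n¹⁰)
A = n⁴ is O(n⁴)
C = n is O(n)

Therefore, the order from fastest to slowest is: D > B > A > C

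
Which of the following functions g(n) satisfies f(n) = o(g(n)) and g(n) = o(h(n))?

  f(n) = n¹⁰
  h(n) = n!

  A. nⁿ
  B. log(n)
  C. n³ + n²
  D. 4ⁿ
D

We need g(n) with n¹⁰ = o(g(n)) and g(n) = o(n!), i.e. O(n¹⁰) ≺ g ≺ O(n!).
Check each option:
  A. nⁿ — O(nⁿ) does not grow strictly slower than h(n)
  B. log(n) — O(log n) does not grow strictly faster than f(n)
  C. n³ + n² — O(n³) does not grow strictly faster than f(n)
  D. 4ⁿ — O(4ⁿ) is strictly between O(n¹⁰) and O(n!) ✓

Only option D (4ⁿ) lies strictly between.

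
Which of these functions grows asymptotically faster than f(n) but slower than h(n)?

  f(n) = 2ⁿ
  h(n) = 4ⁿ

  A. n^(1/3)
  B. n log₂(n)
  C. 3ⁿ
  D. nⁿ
C

We need g(n) with 2ⁿ = o(g(n)) and g(n) = o(4ⁿ), i.e. O(2ⁿ) ≺ g ≺ O(4ⁿ).
Check each option:
  A. n^(1/3) — O(n^(1/3)) does not grow strictly faster than f(n)
  B. n log₂(n) — O(n log n) does not grow strictly faster than f(n)
  C. 3ⁿ — O(3ⁿ) is strictly between O(2ⁿ) and O(4ⁿ) ✓
  D. nⁿ — O(nⁿ) does not grow strictly slower than h(n)

Only option C (3ⁿ) lies strictly between.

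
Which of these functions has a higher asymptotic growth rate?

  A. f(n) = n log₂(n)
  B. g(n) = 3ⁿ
B

f(n) = n log₂(n) is O(n log n), while g(n) = 3ⁿ is O(3ⁿ).
Since O(3ⁿ) grows faster than O(n log n), g(n) dominates.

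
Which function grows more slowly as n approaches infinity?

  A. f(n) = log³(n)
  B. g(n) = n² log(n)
A

f(n) = log³(n) is O(log³ n), while g(n) = n² log(n) is O(n² log n).
Since O(log³ n) grows slower than O(n² log n), f(n) is dominated.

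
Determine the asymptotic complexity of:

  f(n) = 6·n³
O(n³)

The dominant term in 6·n³ is 6·n³, which is Θ(n³).
Constants are absorbed, so the tightest bound is O(n³).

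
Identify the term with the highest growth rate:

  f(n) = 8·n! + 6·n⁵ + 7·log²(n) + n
8·n!

Looking at each term:
  - 8·n! is O(n!)
  - 6·n⁵ is O(n⁵)
  - 7·log²(n) is O(log² n)
  - n is O(n)

The term 8·n! (O(n!)) grows fastest and dominates all others.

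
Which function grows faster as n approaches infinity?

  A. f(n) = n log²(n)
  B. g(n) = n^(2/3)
A

f(n) = n log²(n) is O(n log² n), while g(n) = n^(2/3) is O(n^(2/3)).
Since O(n log² n) grows faster than O(n^(2/3)), f(n) dominates.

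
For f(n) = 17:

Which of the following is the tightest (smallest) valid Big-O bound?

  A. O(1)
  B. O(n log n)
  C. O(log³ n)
A

f(n) = 17 is O(1).
All listed options are valid Big-O bounds (upper bounds),
but O(1) is the tightest (smallest valid bound).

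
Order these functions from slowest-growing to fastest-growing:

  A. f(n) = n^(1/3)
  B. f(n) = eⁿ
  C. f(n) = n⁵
A < C < B

Comparing growth rates:
A = n^(1/3) is O(n^(1/3))
C = n⁵ is O(n⁵)
B = eⁿ is O(eⁿ)

Therefore, the order from slowest to fastest is: A < C < B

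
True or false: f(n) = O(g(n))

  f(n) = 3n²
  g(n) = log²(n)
False

f(n) = 3n² is O(n²), and g(n) = log²(n) is O(log² n).
Since O(n²) grows faster than O(log² n), f(n) = O(g(n)) is false.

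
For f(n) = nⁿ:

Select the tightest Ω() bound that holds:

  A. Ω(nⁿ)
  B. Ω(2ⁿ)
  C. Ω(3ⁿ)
A

f(n) = nⁿ is Ω(nⁿ).
All listed options are valid Big-Ω bounds (lower bounds),
but Ω(nⁿ) is the tightest (largest valid bound).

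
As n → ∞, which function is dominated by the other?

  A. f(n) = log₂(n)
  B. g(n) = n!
A

f(n) = log₂(n) is O(log n), while g(n) = n! is O(n!).
Since O(log n) grows slower than O(n!), f(n) is dominated.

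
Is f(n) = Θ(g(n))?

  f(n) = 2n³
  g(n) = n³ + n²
True

f(n) = 2n³ and g(n) = n³ + n² are both O(n³).
Since they have the same asymptotic growth rate, f(n) = Θ(g(n)) is true.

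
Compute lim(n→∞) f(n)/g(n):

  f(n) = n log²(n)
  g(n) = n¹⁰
0

Since n log²(n) (O(n log² n)) grows slower than n¹⁰ (O(n¹⁰)),
the ratio f(n)/g(n) → 0 as n → ∞.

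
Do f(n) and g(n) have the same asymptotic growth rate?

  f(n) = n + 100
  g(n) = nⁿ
False

f(n) = n + 100 is O(n), and g(n) = nⁿ is O(nⁿ).
Since they have different growth rates, f(n) = Θ(g(n)) is false.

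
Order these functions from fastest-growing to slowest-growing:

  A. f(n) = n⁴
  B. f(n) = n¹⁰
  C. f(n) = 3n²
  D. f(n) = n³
B > A > D > C

Comparing growth rates:
B = n¹⁰ is O(n¹⁰)
A = n⁴ is O(n⁴)
D = n³ is O(n³)
C = 3n² is O(n²)

Therefore, the order from fastest to slowest is: B > A > D > C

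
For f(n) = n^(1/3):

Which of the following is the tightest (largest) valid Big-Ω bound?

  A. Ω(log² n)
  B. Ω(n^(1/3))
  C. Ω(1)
B

f(n) = n^(1/3) is Ω(n^(1/3)).
All listed options are valid Big-Ω bounds (lower bounds),
but Ω(n^(1/3)) is the tightest (largest valid bound).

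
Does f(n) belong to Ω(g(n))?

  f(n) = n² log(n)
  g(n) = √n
True

f(n) = n² log(n) is O(n² log n), and g(n) = √n is O(√n).
Since O(n² log n) grows at least as fast as O(√n), f(n) = Ω(g(n)) is true.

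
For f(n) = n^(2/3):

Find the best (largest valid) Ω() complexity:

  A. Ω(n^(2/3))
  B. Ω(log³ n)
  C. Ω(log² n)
A

f(n) = n^(2/3) is Ω(n^(2/3)).
All listed options are valid Big-Ω bounds (lower bounds),
but Ω(n^(2/3)) is the tightest (largest valid bound).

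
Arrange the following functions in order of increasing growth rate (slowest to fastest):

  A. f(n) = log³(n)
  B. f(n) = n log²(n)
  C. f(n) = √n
A < C < B

Comparing growth rates:
A = log³(n) is O(log³ n)
C = √n is O(√n)
B = n log²(n) is O(n log² n)

Therefore, the order from slowest to fastest is: A < C < B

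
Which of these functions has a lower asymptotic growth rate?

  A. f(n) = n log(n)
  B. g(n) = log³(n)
B

f(n) = n log(n) is O(n log n), while g(n) = log³(n) is O(log³ n).
Since O(log³ n) grows slower than O(n log n), g(n) is dominated.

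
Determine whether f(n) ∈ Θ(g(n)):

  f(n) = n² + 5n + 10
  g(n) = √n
False

f(n) = n² + 5n + 10 is O(n²), and g(n) = √n is O(√n).
Since they have different growth rates, f(n) = Θ(g(n)) is false.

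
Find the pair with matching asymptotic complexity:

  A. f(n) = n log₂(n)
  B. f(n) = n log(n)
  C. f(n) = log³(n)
A and B

Examining each function:
  A. n log₂(n) is O(n log n)
  B. n log(n) is O(n log n)
  C. log³(n) is O(log³ n)

Functions A and B both have the same complexity class.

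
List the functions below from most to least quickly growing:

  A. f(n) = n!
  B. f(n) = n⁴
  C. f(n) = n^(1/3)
A > B > C

Comparing growth rates:
A = n! is O(n!)
B = n⁴ is O(n⁴)
C = n^(1/3) is O(n^(1/3))

Therefore, the order from fastest to slowest is: A > B > C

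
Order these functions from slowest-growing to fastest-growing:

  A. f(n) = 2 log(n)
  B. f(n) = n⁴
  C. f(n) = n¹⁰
A < B < C

Comparing growth rates:
A = 2 log(n) is O(log n)
B = n⁴ is O(n⁴)
C = n¹⁰ is O(n¹⁰)

Therefore, the order from slowest to fastest is: A < B < C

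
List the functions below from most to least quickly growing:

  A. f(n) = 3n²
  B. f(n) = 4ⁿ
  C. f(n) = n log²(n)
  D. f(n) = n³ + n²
B > D > A > C

Comparing growth rates:
B = 4ⁿ is O(4ⁿ)
D = n³ + n² is O(n³)
A = 3n² is O(n²)
C = n log²(n) is O(n log² n)

Therefore, the order from fastest to slowest is: B > D > A > C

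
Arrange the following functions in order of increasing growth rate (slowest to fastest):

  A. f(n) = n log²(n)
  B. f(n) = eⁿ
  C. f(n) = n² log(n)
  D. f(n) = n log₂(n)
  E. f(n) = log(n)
E < D < A < C < B

Comparing growth rates:
E = log(n) is O(log n)
D = n log₂(n) is O(n log n)
A = n log²(n) is O(n log² n)
C = n² log(n) is O(n² log n)
B = eⁿ is O(eⁿ)

Therefore, the order from slowest to fastest is: E < D < A < C < B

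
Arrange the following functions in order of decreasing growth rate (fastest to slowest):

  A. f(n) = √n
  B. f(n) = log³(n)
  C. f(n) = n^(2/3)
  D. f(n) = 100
C > A > B > D

Comparing growth rates:
C = n^(2/3) is O(n^(2/3))
A = √n is O(√n)
B = log³(n) is O(log³ n)
D = 100 is O(1)

Therefore, the order from fastest to slowest is: C > A > B > D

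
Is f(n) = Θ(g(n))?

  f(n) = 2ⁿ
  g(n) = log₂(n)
False

f(n) = 2ⁿ is O(2ⁿ), and g(n) = log₂(n) is O(log n).
Since they have different growth rates, f(n) = Θ(g(n)) is false.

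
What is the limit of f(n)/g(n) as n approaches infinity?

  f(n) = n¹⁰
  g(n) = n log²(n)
∞

Since n¹⁰ (O(n¹⁰)) grows faster than n log²(n) (O(n log² n)),
the ratio f(n)/g(n) → ∞ as n → ∞.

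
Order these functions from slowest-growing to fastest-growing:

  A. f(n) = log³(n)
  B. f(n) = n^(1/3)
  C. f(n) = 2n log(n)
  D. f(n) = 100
D < A < B < C

Comparing growth rates:
D = 100 is O(1)
A = log³(n) is O(log³ n)
B = n^(1/3) is O(n^(1/3))
C = 2n log(n) is O(n log n)

Therefore, the order from slowest to fastest is: D < A < B < C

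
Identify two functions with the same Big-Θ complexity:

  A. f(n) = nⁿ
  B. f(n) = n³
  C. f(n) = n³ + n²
B and C

Examining each function:
  A. nⁿ is O(nⁿ)
  B. n³ is O(n³)
  C. n³ + n² is O(n³)

Functions B and C both have the same complexity class.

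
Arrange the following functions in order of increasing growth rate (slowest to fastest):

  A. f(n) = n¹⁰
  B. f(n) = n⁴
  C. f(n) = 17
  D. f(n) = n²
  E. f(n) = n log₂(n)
C < E < D < B < A

Comparing growth rates:
C = 17 is O(1)
E = n log₂(n) is O(n log n)
D = n² is O(n²)
B = n⁴ is O(n⁴)
A = n¹⁰ is O(n¹⁰)

Therefore, the order from slowest to fastest is: C < E < D < B < A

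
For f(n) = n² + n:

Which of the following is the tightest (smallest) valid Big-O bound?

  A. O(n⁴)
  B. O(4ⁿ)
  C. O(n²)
C

f(n) = n² + n is O(n²).
All listed options are valid Big-O bounds (upper bounds),
but O(n²) is the tightest (smallest valid bound).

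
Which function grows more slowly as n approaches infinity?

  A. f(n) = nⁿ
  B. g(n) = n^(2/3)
B

f(n) = nⁿ is O(nⁿ), while g(n) = n^(2/3) is O(n^(2/3)).
Since O(n^(2/3)) grows slower than O(nⁿ), g(n) is dominated.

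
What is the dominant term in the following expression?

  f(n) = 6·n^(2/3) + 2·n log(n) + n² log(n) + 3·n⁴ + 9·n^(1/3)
3·n⁴

Looking at each term:
  - 6·n^(2/3) is O(n^(2/3))
  - 2·n log(n) is O(n log n)
  - n² log(n) is O(n² log n)
  - 3·n⁴ is O(n⁴)
  - 9·n^(1/3) is O(n^(1/3))

The term 3·n⁴ (O(n⁴)) grows fastest and dominates all others.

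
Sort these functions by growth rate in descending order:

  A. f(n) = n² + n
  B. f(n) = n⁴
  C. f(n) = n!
C > B > A

Comparing growth rates:
C = n! is O(n!)
B = n⁴ is O(n⁴)
A = n² + n is O(n²)

Therefore, the order from fastest to slowest is: C > B > A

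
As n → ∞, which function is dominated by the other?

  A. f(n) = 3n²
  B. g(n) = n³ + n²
A

f(n) = 3n² is O(n²), while g(n) = n³ + n² is O(n³).
Since O(n²) grows slower than O(n³), f(n) is dominated.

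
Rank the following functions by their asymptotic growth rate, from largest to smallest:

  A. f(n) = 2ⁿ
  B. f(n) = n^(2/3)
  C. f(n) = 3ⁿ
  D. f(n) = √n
C > A > B > D

Comparing growth rates:
C = 3ⁿ is O(3ⁿ)
A = 2ⁿ is O(2ⁿ)
B = n^(2/3) is O(n^(2/3))
D = √n is O(√n)

Therefore, the order from fastest to slowest is: C > A > B > D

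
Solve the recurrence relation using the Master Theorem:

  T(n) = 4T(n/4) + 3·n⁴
Θ(n⁴)

Master Theorem: a = 4, b = 4, f(n) = 3·n⁴.
Compute the critical exponent d = log₄(4) = 1.
Compare f(n) = Θ(n⁴) against n^d:
  k = 4 > d = 1, so f(n) = Ω(n^(d+ε)) — Case 3.
  Regularity: a·(n/b)^4/n^4 = a/b^4 = 4/256 < 1 ✓.
  The top-level work dominates: T(n) = Θ(f(n)) = Θ(n⁴).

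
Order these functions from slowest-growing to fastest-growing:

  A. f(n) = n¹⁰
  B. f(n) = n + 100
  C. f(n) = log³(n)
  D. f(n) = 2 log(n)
D < C < B < A

Comparing growth rates:
D = 2 log(n) is O(log n)
C = log³(n) is O(log³ n)
B = n + 100 is O(n)
A = n¹⁰ is O(n¹⁰)

Therefore, the order from slowest to fastest is: D < C < B < A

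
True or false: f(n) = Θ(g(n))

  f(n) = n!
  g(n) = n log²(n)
False

f(n) = n! is O(n!), and g(n) = n log²(n) is O(n log² n).
Since they have different growth rates, f(n) = Θ(g(n)) is false.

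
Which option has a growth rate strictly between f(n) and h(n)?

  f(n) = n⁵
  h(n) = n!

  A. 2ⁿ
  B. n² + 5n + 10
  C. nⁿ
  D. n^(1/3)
A

We need g(n) with n⁵ = o(g(n)) and g(n) = o(n!), i.e. O(n⁵) ≺ g ≺ O(n!).
Check each option:
  A. 2ⁿ — O(2ⁿ) is strictly between O(n⁵) and O(n!) ✓
  B. n² + 5n + 10 — O(n²) does not grow strictly faster than f(n)
  C. nⁿ — O(nⁿ) does not grow strictly slower than h(n)
  D. n^(1/3) — O(n^(1/3)) does not grow strictly faster than f(n)

Only option A (2ⁿ) lies strictly between.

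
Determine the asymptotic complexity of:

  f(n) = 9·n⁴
O(n⁴)

The dominant term in 9·n⁴ is 9·n⁴, which is Θ(n⁴).
Constants are absorbed, so the tightest bound is O(n⁴).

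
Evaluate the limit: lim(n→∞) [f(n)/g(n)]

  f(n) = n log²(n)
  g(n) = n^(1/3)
∞

Since n log²(n) (O(n log² n)) grows faster than n^(1/3) (O(n^(1/3))),
the ratio f(n)/g(n) → ∞ as n → ∞.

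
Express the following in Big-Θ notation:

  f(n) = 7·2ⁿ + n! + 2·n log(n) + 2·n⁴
Θ(n!)

Order the terms by growth rate: 2·n log(n) ≺ 2·n⁴ ≺ 7·2ⁿ ≺ n!.
The fastest-growing term n! dominates as n → ∞; dropping its constant factor gives Θ(n!).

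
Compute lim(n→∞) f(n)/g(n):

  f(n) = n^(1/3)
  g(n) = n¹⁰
0

Since n^(1/3) (O(n^(1/3))) grows slower than n¹⁰ (O(n¹⁰)),
the ratio f(n)/g(n) → 0 as n → ∞.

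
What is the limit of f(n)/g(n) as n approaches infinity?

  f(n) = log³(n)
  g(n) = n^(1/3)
0

Since log³(n) (O(log³ n)) grows slower than n^(1/3) (O(n^(1/3))),
the ratio f(n)/g(n) → 0 as n → ∞.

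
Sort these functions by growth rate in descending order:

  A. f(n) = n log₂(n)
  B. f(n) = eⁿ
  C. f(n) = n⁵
B > C > A

Comparing growth rates:
B = eⁿ is O(eⁿ)
C = n⁵ is O(n⁵)
A = n log₂(n) is O(n log n)

Therefore, the order from fastest to slowest is: B > C > A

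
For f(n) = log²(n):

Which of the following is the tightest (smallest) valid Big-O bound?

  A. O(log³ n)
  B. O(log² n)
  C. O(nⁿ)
B

f(n) = log²(n) is O(log² n).
All listed options are valid Big-O bounds (upper bounds),
but O(log² n) is the tightest (smallest valid bound).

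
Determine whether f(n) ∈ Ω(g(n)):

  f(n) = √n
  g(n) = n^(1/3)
True

f(n) = √n is O(√n), and g(n) = n^(1/3) is O(n^(1/3)).
Since O(√n) grows at least as fast as O(n^(1/3)), f(n) = Ω(g(n)) is true.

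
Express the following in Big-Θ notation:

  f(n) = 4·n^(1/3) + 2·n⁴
Θ(n⁴)

Order the terms by growth rate: 4·n^(1/3) ≺ 2·n⁴.
The fastest-growing term 2·n⁴ dominates as n → ∞; dropping its constant factor gives Θ(n⁴).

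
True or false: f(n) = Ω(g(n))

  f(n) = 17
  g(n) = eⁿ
False

f(n) = 17 is O(1), and g(n) = eⁿ is O(eⁿ).
Since O(1) grows slower than O(eⁿ), f(n) = Ω(g(n)) is false.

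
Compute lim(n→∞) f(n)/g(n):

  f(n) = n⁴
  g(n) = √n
∞

Since n⁴ (O(n⁴)) grows faster than √n (O(√n)),
the ratio f(n)/g(n) → ∞ as n → ∞.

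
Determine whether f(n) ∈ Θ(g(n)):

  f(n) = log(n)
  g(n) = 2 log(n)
True

f(n) = log(n) and g(n) = 2 log(n) are both O(log n).
Since they have the same asymptotic growth rate, f(n) = Θ(g(n)) is true.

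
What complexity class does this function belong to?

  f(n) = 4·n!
O(n!)

The dominant term in 4·n! is 4·n!, which is Θ(n!).
Constants are absorbed, so the tightest bound is O(n!).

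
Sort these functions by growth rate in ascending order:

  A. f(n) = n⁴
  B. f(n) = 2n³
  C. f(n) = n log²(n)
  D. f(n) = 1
D < C < B < A

Comparing growth rates:
D = 1 is O(1)
C = n log²(n) is O(n log² n)
B = 2n³ is O(n³)
A = n⁴ is O(n⁴)

Therefore, the order from slowest to fastest is: D < C < B < A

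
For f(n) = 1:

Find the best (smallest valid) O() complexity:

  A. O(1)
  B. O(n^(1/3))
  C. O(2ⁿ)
A

f(n) = 1 is O(1).
All listed options are valid Big-O bounds (upper bounds),
but O(1) is the tightest (smallest valid bound).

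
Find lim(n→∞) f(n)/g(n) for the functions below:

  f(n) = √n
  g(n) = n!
0

Since √n (O(√n)) grows slower than n! (O(n!)),
the ratio f(n)/g(n) → 0 as n → ∞.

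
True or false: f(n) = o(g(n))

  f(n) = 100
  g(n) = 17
False

f(n) = 100 is O(1), and g(n) = 17 is O(1).
Since they have the same growth rate, f(n) = o(g(n)) is false.
(f = o(g) requires f to grow strictly slower, not equal.)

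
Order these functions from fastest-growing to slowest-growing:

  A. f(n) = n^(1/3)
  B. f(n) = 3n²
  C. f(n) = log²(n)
B > A > C

Comparing growth rates:
B = 3n² is O(n²)
A = n^(1/3) is O(n^(1/3))
C = log²(n) is O(log² n)

Therefore, the order from fastest to slowest is: B > A > C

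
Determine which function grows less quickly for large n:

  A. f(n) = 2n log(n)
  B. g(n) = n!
A

f(n) = 2n log(n) is O(n log n), while g(n) = n! is O(n!).
Since O(n log n) grows slower than O(n!), f(n) is dominated.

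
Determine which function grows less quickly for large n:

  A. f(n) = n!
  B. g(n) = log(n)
B

f(n) = n! is O(n!), while g(n) = log(n) is O(log n).
Since O(log n) grows slower than O(n!), g(n) is dominated.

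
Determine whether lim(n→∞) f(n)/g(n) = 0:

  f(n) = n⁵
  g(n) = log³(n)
False

f(n) = n⁵ is O(n⁵), and g(n) = log³(n) is O(log³ n).
Since O(n⁵) grows faster than or equal to O(log³ n), f(n) = o(g(n)) is false.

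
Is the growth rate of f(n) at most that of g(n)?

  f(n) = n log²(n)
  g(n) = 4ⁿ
True

f(n) = n log²(n) is O(n log² n), and g(n) = 4ⁿ is O(4ⁿ).
Since O(n log² n) ⊆ O(4ⁿ) (f grows no faster than g), f(n) = O(g(n)) is true.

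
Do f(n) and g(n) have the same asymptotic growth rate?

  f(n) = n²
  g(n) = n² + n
True

f(n) = n² and g(n) = n² + n are both O(n²).
Since they have the same asymptotic growth rate, f(n) = Θ(g(n)) is true.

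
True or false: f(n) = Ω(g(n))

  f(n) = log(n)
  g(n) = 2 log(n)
True

f(n) = log(n) and g(n) = 2 log(n) are both O(log n).
Big-Ω permits equal growth rates (f ≥ c·g for some c > 0), so f(n) = Ω(g(n)) is true.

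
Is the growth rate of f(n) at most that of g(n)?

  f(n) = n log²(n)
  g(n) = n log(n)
False

f(n) = n log²(n) is O(n log² n), and g(n) = n log(n) is O(n log n).
Since O(n log² n) grows faster than O(n log n), f(n) = O(g(n)) is false.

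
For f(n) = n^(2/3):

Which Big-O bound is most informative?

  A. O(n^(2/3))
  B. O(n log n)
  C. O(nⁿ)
A

f(n) = n^(2/3) is O(n^(2/3)).
All listed options are valid Big-O bounds (upper bounds),
but O(n^(2/3)) is the tightest (smallest valid bound).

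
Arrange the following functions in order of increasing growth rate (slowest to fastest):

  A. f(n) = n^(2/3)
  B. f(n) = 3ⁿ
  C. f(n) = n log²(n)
A < C < B

Comparing growth rates:
A = n^(2/3) is O(n^(2/3))
C = n log²(n) is O(n log² n)
B = 3ⁿ is O(3ⁿ)

Therefore, the order from slowest to fastest is: A < C < B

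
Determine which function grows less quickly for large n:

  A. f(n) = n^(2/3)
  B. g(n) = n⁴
A

f(n) = n^(2/3) is O(n^(2/3)), while g(n) = n⁴ is O(n⁴).
Since O(n^(2/3)) grows slower than O(n⁴), f(n) is dominated.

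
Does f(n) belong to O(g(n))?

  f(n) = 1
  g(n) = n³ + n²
True

f(n) = 1 is O(1), and g(n) = n³ + n² is O(n³).
Since O(1) ⊆ O(n³) (f grows no faster than g), f(n) = O(g(n)) is true.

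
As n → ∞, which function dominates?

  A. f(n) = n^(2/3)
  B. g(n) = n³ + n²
B

f(n) = n^(2/3) is O(n^(2/3)), while g(n) = n³ + n² is O(n³).
Since O(n³) grows faster than O(n^(2/3)), g(n) dominates.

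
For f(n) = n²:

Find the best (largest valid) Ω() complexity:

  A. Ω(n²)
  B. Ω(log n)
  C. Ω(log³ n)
A

f(n) = n² is Ω(n²).
All listed options are valid Big-Ω bounds (lower bounds),
but Ω(n²) is the tightest (largest valid bound).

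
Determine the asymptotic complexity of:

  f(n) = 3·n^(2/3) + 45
O(n^(2/3))

The dominant term in 3·n^(2/3) + 45 is 3·n^(2/3), which is Θ(n^(2/3)).
Lower-order terms (45) are asymptotically negligible.
Constants are absorbed, so the tightest bound is O(n^(2/3)).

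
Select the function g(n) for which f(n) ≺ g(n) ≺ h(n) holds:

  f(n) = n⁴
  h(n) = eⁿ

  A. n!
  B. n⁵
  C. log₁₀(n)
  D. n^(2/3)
B

We need g(n) with n⁴ = o(g(n)) and g(n) = o(eⁿ), i.e. O(n⁴) ≺ g ≺ O(eⁿ).
Check each option:
  A. n! — O(n!) does not grow strictly slower than h(n)
  B. n⁵ — O(n⁵) is strictly between O(n⁴) and O(eⁿ) ✓
  C. log₁₀(n) — O(log n) does not grow strictly faster than f(n)
  D. n^(2/3) — O(n^(2/3)) does not grow strictly faster than f(n)

Only option B (n⁵) lies strictly between.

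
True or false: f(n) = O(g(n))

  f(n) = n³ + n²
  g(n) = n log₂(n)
False

f(n) = n³ + n² is O(n³), and g(n) = n log₂(n) is O(n log n).
Since O(n³) grows faster than O(n log n), f(n) = O(g(n)) is false.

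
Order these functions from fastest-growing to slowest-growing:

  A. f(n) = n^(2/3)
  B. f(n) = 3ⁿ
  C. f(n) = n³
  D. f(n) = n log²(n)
B > C > D > A

Comparing growth rates:
B = 3ⁿ is O(3ⁿ)
C = n³ is O(n³)
D = n log²(n) is O(n log² n)
A = n^(2/3) is O(n^(2/3))

Therefore, the order from fastest to slowest is: B > C > D > A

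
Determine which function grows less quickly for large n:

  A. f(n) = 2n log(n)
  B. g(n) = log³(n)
B

f(n) = 2n log(n) is O(n log n), while g(n) = log³(n) is O(log³ n).
Since O(log³ n) grows slower than O(n log n), g(n) is dominated.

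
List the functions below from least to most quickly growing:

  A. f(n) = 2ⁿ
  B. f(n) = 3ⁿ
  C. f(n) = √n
C < A < B

Comparing growth rates:
C = √n is O(√n)
A = 2ⁿ is O(2ⁿ)
B = 3ⁿ is O(3ⁿ)

Therefore, the order from slowest to fastest is: C < A < B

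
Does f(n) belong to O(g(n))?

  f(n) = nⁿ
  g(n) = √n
False

f(n) = nⁿ is O(nⁿ), and g(n) = √n is O(√n).
Since O(nⁿ) grows faster than O(√n), f(n) = O(g(n)) is false.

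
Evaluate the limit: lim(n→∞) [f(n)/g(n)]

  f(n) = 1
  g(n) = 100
1/100

Since 1 and 100 have the same growth rate (O(1)),
the ratio converges to a constant: 1/100.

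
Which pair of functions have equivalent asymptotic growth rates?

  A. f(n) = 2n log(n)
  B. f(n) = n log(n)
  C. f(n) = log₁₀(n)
A and B

Examining each function:
  A. 2n log(n) is O(n log n)
  B. n log(n) is O(n log n)
  C. log₁₀(n) is O(log n)

Functions A and B both have the same complexity class.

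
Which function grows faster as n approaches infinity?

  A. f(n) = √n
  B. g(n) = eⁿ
B

f(n) = √n is O(√n), while g(n) = eⁿ is O(eⁿ).
Since O(eⁿ) grows faster than O(√n), g(n) dominates.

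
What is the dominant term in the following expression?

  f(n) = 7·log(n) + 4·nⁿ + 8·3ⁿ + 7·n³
4·nⁿ

Looking at each term:
  - 7·log(n) is O(log n)
  - 4·nⁿ is O(nⁿ)
  - 8·3ⁿ is O(3ⁿ)
  - 7·n³ is O(n³)

The term 4·nⁿ (O(nⁿ)) grows fastest and dominates all others.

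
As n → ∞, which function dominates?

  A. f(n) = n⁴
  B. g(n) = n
A

f(n) = n⁴ is O(n⁴), while g(n) = n is O(n).
Since O(n⁴) grows faster than O(n), f(n) dominates.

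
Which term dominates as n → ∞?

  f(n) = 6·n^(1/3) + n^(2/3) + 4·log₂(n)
n^(2/3)

Looking at each term:
  - 6·n^(1/3) is O(n^(1/3))
  - n^(2/3) is O(n^(2/3))
  - 4·log₂(n) is O(log n)

The term n^(2/3) (O(n^(2/3))) grows fastest and dominates all others.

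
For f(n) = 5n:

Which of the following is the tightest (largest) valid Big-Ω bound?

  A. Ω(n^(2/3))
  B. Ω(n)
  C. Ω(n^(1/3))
B

f(n) = 5n is Ω(n).
All listed options are valid Big-Ω bounds (lower bounds),
but Ω(n) is the tightest (largest valid bound).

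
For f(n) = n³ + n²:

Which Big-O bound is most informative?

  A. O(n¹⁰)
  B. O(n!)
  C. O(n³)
C

f(n) = n³ + n² is O(n³).
All listed options are valid Big-O bounds (upper bounds),
but O(n³) is the tightest (smallest valid bound).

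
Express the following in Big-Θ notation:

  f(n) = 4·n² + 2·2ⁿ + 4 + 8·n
Θ(2ⁿ)

Order the terms by growth rate: 4 ≺ 8·n ≺ 4·n² ≺ 2·2ⁿ.
The fastest-growing term 2·2ⁿ dominates as n → ∞; dropping its constant factor gives Θ(2ⁿ).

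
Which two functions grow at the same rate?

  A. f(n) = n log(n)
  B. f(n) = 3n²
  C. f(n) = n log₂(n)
A and C

Examining each function:
  A. n log(n) is O(n log n)
  B. 3n² is O(n²)
  C. n log₂(n) is O(n log n)

Functions A and C both have the same complexity class.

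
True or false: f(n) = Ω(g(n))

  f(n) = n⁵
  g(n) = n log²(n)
True

f(n) = n⁵ is O(n⁵), and g(n) = n log²(n) is O(n log² n).
Since O(n⁵) grows at least as fast as O(n log² n), f(n) = Ω(g(n)) is true.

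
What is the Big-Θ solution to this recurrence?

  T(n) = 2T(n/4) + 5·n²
Θ(n²)

Master Theorem: a = 2, b = 4, f(n) = 5·n².
Compute the critical exponent d = log₄(2) = 0.500.
Compare f(n) = Θ(n²) against n^d:
  k = 2 > d = 0.500, so f(n) = Ω(n^(d+ε)) — Case 3.
  Regularity: a·(n/b)^2/n^2 = a/b^2 = 2/16 < 1 ✓.
  The top-level work dominates: T(n) = Θ(f(n)) = Θ(n²).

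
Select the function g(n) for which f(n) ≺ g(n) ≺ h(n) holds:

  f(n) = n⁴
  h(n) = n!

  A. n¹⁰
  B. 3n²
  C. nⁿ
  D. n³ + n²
A

We need g(n) with n⁴ = o(g(n)) and g(n) = o(n!), i.e. O(n⁴) ≺ g ≺ O(n!).
Check each option:
  A. n¹⁰ — O(n¹⁰) is strictly between O(n⁴) and O(n!) ✓
  B. 3n² — O(n²) does not grow strictly faster than f(n)
  C. nⁿ — O(nⁿ) does not grow strictly slower than h(n)
  D. n³ + n² — O(n³) does not grow strictly faster than f(n)

Only option A (n¹⁰) lies strictly between.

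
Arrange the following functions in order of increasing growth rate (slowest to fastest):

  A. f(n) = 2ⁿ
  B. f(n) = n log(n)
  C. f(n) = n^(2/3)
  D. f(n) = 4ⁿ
C < B < A < D

Comparing growth rates:
C = n^(2/3) is O(n^(2/3))
B = n log(n) is O(n log n)
A = 2ⁿ is O(2ⁿ)
D = 4ⁿ is O(4ⁿ)

Therefore, the order from slowest to fastest is: C < B < A < D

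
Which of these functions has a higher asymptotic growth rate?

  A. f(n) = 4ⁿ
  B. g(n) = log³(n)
A

f(n) = 4ⁿ is O(4ⁿ), while g(n) = log³(n) is O(log³ n).
Since O(4ⁿ) grows faster than O(log³ n), f(n) dominates.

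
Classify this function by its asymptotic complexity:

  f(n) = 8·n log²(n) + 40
O(n log² n)

The dominant term in 8·n log²(n) + 40 is 8·n log²(n), which is Θ(n log² n).
Lower-order terms (40) are asymptotically negligible.
Constants are absorbed, so the tightest bound is O(n log² n).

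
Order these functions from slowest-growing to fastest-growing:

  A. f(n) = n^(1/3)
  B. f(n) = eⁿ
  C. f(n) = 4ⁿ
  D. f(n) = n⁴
A < D < B < C

Comparing growth rates:
A = n^(1/3) is O(n^(1/3))
D = n⁴ is O(n⁴)
B = eⁿ is O(eⁿ)
C = 4ⁿ is O(4ⁿ)

Therefore, the order from slowest to fastest is: A < D < B < C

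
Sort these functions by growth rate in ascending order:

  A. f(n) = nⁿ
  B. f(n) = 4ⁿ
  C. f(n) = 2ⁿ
C < B < A

Comparing growth rates:
C = 2ⁿ is O(2ⁿ)
B = 4ⁿ is O(4ⁿ)
A = nⁿ is O(nⁿ)

Therefore, the order from slowest to fastest is: C < B < A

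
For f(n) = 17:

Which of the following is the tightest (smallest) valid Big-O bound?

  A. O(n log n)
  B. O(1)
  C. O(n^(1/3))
B

f(n) = 17 is O(1).
All listed options are valid Big-O bounds (upper bounds),
but O(1) is the tightest (smallest valid bound).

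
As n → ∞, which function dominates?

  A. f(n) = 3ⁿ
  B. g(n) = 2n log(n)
A

f(n) = 3ⁿ is O(3ⁿ), while g(n) = 2n log(n) is O(n log n).
Since O(3ⁿ) grows faster than O(n log n), f(n) dominates.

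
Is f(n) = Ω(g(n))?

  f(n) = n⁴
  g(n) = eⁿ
False

f(n) = n⁴ is O(n⁴), and g(n) = eⁿ is O(eⁿ).
Since O(n⁴) grows slower than O(eⁿ), f(n) = Ω(g(n)) is false.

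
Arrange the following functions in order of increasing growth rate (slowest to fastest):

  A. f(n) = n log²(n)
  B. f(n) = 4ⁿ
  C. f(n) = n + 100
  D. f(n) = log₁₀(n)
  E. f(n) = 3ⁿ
D < C < A < E < B

Comparing growth rates:
D = log₁₀(n) is O(log n)
C = n + 100 is O(n)
A = n log²(n) is O(n log² n)
E = 3ⁿ is O(3ⁿ)
B = 4ⁿ is O(4ⁿ)

Therefore, the order from slowest to fastest is: D < C < A < E < B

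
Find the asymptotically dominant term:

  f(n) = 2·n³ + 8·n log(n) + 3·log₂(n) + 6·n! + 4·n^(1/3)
6·n!

Looking at each term:
  - 2·n³ is O(n³)
  - 8·n log(n) is O(n log n)
  - 3·log₂(n) is O(log n)
  - 6·n! is O(n!)
  - 4·n^(1/3) is O(n^(1/3))

The term 6·n! (O(n!)) grows fastest and dominates all others.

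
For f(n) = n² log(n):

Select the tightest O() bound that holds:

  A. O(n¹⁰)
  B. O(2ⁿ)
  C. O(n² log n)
C

f(n) = n² log(n) is O(n² log n).
All listed options are valid Big-O bounds (upper bounds),
but O(n² log n) is the tightest (smallest valid bound).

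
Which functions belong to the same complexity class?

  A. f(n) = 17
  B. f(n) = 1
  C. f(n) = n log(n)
A and B

Examining each function:
  A. 17 is O(1)
  B. 1 is O(1)
  C. n log(n) is O(n log n)

Functions A and B both have the same complexity class.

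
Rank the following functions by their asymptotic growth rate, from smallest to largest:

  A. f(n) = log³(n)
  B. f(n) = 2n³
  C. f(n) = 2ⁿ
A < B < C

Comparing growth rates:
A = log³(n) is O(log³ n)
B = 2n³ is O(n³)
C = 2ⁿ is O(2ⁿ)

Therefore, the order from slowest to fastest is: A < B < C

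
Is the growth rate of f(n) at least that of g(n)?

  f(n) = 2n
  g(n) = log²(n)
True

f(n) = 2n is O(n), and g(n) = log²(n) is O(log² n).
Since O(n) grows at least as fast as O(log² n), f(n) = Ω(g(n)) is true.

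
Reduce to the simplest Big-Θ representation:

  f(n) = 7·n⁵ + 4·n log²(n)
Θ(n⁵)

Order the terms by growth rate: 4·n log²(n) ≺ 7·n⁵.
The fastest-growing term 7·n⁵ dominates as n → ∞; dropping its constant factor gives Θ(n⁵).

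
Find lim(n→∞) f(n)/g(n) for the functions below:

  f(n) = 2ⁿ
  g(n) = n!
0

Since 2ⁿ (O(2ⁿ)) grows slower than n! (O(n!)),
the ratio f(n)/g(n) → 0 as n → ∞.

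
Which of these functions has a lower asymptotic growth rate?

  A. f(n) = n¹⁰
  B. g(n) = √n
B

f(n) = n¹⁰ is O(n¹⁰), while g(n) = √n is O(√n).
Since O(√n) grows slower than O(n¹⁰), g(n) is dominated.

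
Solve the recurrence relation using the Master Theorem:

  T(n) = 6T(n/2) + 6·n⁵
Θ(n⁵)

Master Theorem: a = 6, b = 2, f(n) = 6·n⁵.
Compute the critical exponent d = log₂(6) = 2.585.
Compare f(n) = Θ(n⁵) against n^d:
  k = 5 > d = 2.585, so f(n) = Ω(n^(d+ε)) — Case 3.
  Regularity: a·(n/b)^5/n^5 = a/b^5 = 6/32 < 1 ✓.
  The top-level work dominates: T(n) = Θ(f(n)) = Θ(n⁵).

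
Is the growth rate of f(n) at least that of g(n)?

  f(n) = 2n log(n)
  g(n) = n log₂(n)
True

f(n) = 2n log(n) and g(n) = n log₂(n) are both O(n log n).
Big-Ω permits equal growth rates (f ≥ c·g for some c > 0), so f(n) = Ω(g(n)) is true.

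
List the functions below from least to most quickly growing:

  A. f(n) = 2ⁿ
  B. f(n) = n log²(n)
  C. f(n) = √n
C < B < A

Comparing growth rates:
C = √n is O(√n)
B = n log²(n) is O(n log² n)
A = 2ⁿ is O(2ⁿ)

Therefore, the order from slowest to fastest is: C < B < A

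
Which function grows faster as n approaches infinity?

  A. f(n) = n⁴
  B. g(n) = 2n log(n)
A

f(n) = n⁴ is O(n⁴), while g(n) = 2n log(n) is O(n log n).
Since O(n⁴) grows faster than O(n log n), f(n) dominates.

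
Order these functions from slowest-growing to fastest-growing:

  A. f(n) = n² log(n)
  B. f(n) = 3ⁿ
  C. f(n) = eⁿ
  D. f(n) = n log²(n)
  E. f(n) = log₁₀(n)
E < D < A < C < B

Comparing growth rates:
E = log₁₀(n) is O(log n)
D = n log²(n) is O(n log² n)
A = n² log(n) is O(n² log n)
C = eⁿ is O(eⁿ)
B = 3ⁿ is O(3ⁿ)

Therefore, the order from slowest to fastest is: E < D < A < C < B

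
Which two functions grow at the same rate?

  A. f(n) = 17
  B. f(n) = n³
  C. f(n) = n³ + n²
B and C

Examining each function:
  A. 17 is O(1)
  B. n³ is O(n³)
  C. n³ + n² is O(n³)

Functions B and C both have the same complexity class.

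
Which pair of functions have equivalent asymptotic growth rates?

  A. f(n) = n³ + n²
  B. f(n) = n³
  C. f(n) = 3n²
A and B

Examining each function:
  A. n³ + n² is O(n³)
  B. n³ is O(n³)
  C. 3n² is O(n²)

Functions A and B both have the same complexity class.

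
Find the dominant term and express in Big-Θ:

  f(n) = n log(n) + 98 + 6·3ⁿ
Θ(3ⁿ)

Order the terms by growth rate: 98 ≺ n log(n) ≺ 6·3ⁿ.
The fastest-growing term 6·3ⁿ dominates as n → ∞; dropping its constant factor gives Θ(3ⁿ).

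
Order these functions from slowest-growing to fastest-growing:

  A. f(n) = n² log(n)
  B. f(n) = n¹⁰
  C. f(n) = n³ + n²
A < C < B

Comparing growth rates:
A = n² log(n) is O(n² log n)
C = n³ + n² is O(n³)
B = n¹⁰ is O(n¹⁰)

Therefore, the order from slowest to fastest is: A < C < B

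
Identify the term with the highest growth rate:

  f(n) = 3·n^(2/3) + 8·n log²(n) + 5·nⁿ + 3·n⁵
5·nⁿ

Looking at each term:
  - 3·n^(2/3) is O(n^(2/3))
  - 8·n log²(n) is O(n log² n)
  - 5·nⁿ is O(nⁿ)
  - 3·n⁵ is O(n⁵)

The term 5·nⁿ (O(nⁿ)) grows fastest and dominates all others.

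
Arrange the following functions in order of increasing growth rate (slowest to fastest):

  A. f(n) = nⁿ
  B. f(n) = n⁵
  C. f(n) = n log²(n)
C < B < A

Comparing growth rates:
C = n log²(n) is O(n log² n)
B = n⁵ is O(n⁵)
A = nⁿ is O(nⁿ)

Therefore, the order from slowest to fastest is: C < B < A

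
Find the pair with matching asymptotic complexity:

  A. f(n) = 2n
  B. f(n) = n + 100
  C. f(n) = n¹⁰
A and B

Examining each function:
  A. 2n is O(n)
  B. n + 100 is O(n)
  C. n¹⁰ is O(n¹⁰)

Functions A and B both have the same complexity class.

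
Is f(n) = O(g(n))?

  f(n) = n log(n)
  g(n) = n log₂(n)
True

f(n) = n log(n) and g(n) = n log₂(n) are both O(n log n).
Big-O permits equal growth rates (f ≤ c·g for some c), so f(n) = O(g(n)) is true.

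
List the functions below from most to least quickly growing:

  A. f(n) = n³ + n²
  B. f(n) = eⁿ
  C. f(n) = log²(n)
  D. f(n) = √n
B > A > D > C

Comparing growth rates:
B = eⁿ is O(eⁿ)
A = n³ + n² is O(n³)
D = √n is O(√n)
C = log²(n) is O(log² n)

Therefore, the order from fastest to slowest is: B > A > D > C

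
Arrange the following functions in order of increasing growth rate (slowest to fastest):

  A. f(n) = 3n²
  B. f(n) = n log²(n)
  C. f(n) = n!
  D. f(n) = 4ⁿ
B < A < D < C

Comparing growth rates:
B = n log²(n) is O(n log² n)
A = 3n² is O(n²)
D = 4ⁿ is O(4ⁿ)
C = n! is O(n!)

Therefore, the order from slowest to fastest is: B < A < D < C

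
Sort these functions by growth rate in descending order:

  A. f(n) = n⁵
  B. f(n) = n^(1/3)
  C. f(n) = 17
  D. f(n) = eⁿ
D > A > B > C

Comparing growth rates:
D = eⁿ is O(eⁿ)
A = n⁵ is O(n⁵)
B = n^(1/3) is O(n^(1/3))
C = 17 is O(1)

Therefore, the order from fastest to slowest is: D > A > B > C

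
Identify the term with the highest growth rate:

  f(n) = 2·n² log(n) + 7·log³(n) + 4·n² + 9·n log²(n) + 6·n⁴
6·n⁴

Looking at each term:
  - 2·n² log(n) is O(n² log n)
  - 7·log³(n) is O(log³ n)
  - 4·n² is O(n²)
  - 9·n log²(n) is O(n log² n)
  - 6·n⁴ is O(n⁴)

The term 6·n⁴ (O(n⁴)) grows fastest and dominates all others.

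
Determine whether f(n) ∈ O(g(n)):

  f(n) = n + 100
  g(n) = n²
True

f(n) = n + 100 is O(n), and g(n) = n² is O(n²).
Since O(n) ⊆ O(n²) (f grows no faster than g), f(n) = O(g(n)) is true.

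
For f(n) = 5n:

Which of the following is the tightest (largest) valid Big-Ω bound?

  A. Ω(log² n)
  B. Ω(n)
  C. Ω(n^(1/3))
B

f(n) = 5n is Ω(n).
All listed options are valid Big-Ω bounds (lower bounds),
but Ω(n) is the tightest (largest valid bound).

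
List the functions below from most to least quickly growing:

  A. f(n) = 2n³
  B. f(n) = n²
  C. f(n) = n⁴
C > A > B

Comparing growth rates:
C = n⁴ is O(n⁴)
A = 2n³ is O(n³)
B = n² is O(n²)

Therefore, the order from fastest to slowest is: C > A > B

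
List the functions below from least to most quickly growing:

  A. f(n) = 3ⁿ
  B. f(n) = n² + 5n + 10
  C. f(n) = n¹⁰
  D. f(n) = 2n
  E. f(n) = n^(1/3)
E < D < B < C < A

Comparing growth rates:
E = n^(1/3) is O(n^(1/3))
D = 2n is O(n)
B = n² + 5n + 10 is O(n²)
C = n¹⁰ is O(n¹⁰)
A = 3ⁿ is O(3ⁿ)

Therefore, the order from slowest to fastest is: E < D < B < C < A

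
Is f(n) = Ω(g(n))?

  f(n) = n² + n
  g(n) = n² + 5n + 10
True

f(n) = n² + n and g(n) = n² + 5n + 10 are both O(n²).
Big-Ω permits equal growth rates (f ≥ c·g for some c > 0), so f(n) = Ω(g(n)) is true.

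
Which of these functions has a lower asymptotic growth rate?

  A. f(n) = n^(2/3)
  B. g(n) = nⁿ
A

f(n) = n^(2/3) is O(n^(2/3)), while g(n) = nⁿ is O(nⁿ).
Since O(n^(2/3)) grows slower than O(nⁿ), f(n) is dominated.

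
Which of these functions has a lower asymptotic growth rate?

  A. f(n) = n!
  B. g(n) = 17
B

f(n) = n! is O(n!), while g(n) = 17 is O(1).
Since O(1) grows slower than O(n!), g(n) is dominated.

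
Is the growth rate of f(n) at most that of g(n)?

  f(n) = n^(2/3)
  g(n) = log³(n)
False

f(n) = n^(2/3) is O(n^(2/3)), and g(n) = log³(n) is O(log³ n).
Since O(n^(2/3)) grows faster than O(log³ n), f(n) = O(g(n)) is false.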